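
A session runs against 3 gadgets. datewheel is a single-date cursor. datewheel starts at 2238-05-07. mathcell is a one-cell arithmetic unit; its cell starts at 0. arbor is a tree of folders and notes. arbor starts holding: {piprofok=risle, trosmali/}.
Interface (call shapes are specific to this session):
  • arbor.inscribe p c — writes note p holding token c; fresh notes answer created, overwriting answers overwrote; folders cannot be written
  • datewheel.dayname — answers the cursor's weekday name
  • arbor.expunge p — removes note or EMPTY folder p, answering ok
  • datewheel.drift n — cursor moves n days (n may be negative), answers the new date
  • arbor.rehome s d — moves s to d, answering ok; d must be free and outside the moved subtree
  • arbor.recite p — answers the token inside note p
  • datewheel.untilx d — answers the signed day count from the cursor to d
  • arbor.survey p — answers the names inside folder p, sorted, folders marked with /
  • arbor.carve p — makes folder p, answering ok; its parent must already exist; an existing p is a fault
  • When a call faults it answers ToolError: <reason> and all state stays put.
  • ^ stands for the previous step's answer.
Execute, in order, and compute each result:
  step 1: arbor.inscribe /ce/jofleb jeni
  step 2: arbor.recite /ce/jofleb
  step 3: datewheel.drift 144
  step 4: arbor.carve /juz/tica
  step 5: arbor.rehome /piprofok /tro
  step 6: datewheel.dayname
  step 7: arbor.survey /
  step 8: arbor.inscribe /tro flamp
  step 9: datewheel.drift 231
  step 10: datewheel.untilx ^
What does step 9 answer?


→ arbor.inscribe(p: /ce/jofleb, c: jeni)
← ToolError: no parent
→ arbor.recite(p: /ce/jofleb)
← ToolError: not found
→ datewheel.drift(n: 144)
← 2238-09-28
→ arbor.carve(p: /juz/tica)
← ToolError: no parent
→ arbor.rehome(s: /piprofok, d: /tro)
← ok
→ datewheel.dayname()
← Friday
→ arbor.survey(p: /)
← [tro, trosmali/]
→ arbor.inscribe(p: /tro, c: flamp)
← overwrote
→ datewheel.drift(n: 231)
← 2239-05-17
→ datewheel.untilx(d: ^)
← 0

Answer: 2239-05-17


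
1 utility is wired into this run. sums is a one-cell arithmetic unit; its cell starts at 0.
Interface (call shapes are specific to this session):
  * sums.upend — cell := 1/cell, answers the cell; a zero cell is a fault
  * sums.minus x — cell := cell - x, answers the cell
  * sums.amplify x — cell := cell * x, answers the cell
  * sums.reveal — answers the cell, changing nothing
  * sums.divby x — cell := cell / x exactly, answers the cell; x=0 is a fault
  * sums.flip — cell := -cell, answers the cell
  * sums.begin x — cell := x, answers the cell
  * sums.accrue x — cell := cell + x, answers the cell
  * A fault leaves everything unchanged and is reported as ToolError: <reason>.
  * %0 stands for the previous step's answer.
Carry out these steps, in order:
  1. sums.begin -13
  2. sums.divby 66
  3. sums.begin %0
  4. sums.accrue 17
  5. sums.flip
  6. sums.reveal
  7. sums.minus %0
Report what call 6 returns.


Answer: -1109/66

Derivation:
> sums.begin x→-13
:: -13
> sums.divby x→66
:: -13/66
> sums.begin x→%0
:: -13/66
> sums.accrue x→17
:: 1109/66
> sums.flip
:: -1109/66
> sums.reveal
:: -1109/66
> sums.minus x→%0
:: 0


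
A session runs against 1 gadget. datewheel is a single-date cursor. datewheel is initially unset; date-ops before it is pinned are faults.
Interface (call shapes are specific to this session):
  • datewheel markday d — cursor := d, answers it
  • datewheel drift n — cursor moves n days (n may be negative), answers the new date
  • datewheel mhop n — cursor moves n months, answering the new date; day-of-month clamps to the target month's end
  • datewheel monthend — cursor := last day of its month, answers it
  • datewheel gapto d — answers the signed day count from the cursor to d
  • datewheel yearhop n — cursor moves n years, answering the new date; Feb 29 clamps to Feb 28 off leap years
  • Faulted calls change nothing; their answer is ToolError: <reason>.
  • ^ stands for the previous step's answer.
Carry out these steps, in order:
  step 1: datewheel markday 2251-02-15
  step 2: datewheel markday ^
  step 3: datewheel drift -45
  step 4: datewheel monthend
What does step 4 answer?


Answer: 2251-01-31

Derivation:
Then datewheel markday on d=2251-02-15: 2251-02-15.
Next I call datewheel markday on d=^, and get 2251-02-15.
Invoking datewheel drift on n=-45, yielding 2251-01-01.
Now I run datewheel monthend(), — result: 2251-01-31.


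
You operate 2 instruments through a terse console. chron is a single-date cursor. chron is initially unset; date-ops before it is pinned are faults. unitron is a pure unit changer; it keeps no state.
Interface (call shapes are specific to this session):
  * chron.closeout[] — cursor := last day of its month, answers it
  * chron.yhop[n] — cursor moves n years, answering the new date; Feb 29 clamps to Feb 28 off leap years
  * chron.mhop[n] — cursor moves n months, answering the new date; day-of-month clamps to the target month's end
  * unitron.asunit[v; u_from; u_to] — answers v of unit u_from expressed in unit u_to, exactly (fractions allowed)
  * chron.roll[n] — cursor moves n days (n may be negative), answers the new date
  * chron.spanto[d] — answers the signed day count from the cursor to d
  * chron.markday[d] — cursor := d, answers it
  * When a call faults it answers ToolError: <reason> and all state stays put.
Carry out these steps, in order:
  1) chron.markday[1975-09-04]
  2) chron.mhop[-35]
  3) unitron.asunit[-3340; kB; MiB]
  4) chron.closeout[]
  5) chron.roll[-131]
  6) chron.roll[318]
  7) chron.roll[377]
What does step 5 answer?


Answer: 1972-06-22

Derivation:
-- chron.markday(d→1975-09-04) => 1975-09-04
-- chron.mhop(n→-35) => 1972-10-04
-- unitron.asunit(v→-3340, u_from→kB, u_to→MiB) => -104375/32768
-- chron.closeout() => 1972-10-31
-- chron.roll(n→-131) => 1972-06-22
-- chron.roll(n→318) => 1973-05-06
-- chron.roll(n→377) => 1974-05-18


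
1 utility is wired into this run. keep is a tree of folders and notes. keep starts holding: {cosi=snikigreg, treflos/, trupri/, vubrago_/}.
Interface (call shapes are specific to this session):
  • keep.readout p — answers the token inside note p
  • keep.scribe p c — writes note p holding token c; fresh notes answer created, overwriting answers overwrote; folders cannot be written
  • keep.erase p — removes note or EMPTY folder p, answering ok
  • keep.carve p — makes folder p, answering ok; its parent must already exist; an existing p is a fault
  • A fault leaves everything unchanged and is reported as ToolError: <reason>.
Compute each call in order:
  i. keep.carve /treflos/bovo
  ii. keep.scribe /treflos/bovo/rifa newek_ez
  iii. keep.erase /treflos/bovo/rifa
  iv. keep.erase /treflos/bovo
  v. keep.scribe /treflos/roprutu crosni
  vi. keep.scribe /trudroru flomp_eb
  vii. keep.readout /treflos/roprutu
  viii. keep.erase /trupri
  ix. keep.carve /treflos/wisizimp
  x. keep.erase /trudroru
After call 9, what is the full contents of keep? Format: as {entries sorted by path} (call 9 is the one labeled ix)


Answer: {cosi=snikigreg, treflos/, treflos/roprutu=crosni, treflos/wisizimp/, trudroru=flomp_eb, vubrago_/}

Derivation:
→ keep.carve(p='/treflos/bovo')
← ok
→ keep.scribe(p='/treflos/bovo/rifa', c='newek_ez')
← created
→ keep.erase(p='/treflos/bovo/rifa')
← ok
→ keep.erase(p='/treflos/bovo')
← ok
→ keep.scribe(p='/treflos/roprutu', c='crosni')
← created
→ keep.scribe(p='/trudroru', c='flomp_eb')
← created
→ keep.readout(p='/treflos/roprutu')
← crosni
→ keep.erase(p='/trupri')
← ok
→ keep.carve(p='/treflos/wisizimp')
← ok
→ keep.erase(p='/trudroru')
← ok


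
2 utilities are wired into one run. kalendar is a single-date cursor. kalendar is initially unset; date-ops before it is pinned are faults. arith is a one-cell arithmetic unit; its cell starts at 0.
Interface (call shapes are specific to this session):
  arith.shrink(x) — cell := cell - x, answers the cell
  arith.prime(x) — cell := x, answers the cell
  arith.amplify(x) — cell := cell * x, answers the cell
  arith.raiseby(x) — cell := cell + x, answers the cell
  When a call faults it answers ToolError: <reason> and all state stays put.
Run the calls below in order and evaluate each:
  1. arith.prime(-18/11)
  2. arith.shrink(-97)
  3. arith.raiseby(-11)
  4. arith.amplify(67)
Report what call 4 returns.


Answer: 62176/11

Derivation:
[in] prime x=-18/11
[out] -18/11
[in] shrink x=-97
[out] 1049/11
[in] raiseby x=-11
[out] 928/11
[in] amplify x=67
[out] 62176/11


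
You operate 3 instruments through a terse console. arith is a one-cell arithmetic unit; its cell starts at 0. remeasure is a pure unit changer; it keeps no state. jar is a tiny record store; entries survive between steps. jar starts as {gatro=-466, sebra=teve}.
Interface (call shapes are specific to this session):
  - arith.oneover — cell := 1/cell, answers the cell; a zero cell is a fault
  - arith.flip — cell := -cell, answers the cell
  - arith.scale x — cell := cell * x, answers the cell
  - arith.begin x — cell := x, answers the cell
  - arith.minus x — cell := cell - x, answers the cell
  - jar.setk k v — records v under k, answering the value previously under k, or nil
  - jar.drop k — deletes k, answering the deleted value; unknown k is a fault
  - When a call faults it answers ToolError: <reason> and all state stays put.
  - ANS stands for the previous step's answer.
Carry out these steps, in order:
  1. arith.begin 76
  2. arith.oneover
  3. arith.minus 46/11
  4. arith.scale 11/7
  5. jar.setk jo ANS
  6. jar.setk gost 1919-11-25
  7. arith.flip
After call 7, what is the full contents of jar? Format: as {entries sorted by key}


Answer: {gatro=-466, gost=1919-11-25, jo=-3485/532, sebra=teve}

Derivation:
Invoking arith.begin(x=76), — result: 76.
I run arith.oneover(), → 1/76.
Calling arith.minus(x=46/11), and observe -3485/836.
I use arith.scale(x=11/7): -3485/532.
Next I call jar.setk(k=jo, v=ANS), → nil.
Calling jar.setk(k=gost, v=1919-11-25), yielding nil.
Next I call arith.flip(), giving 3485/532.


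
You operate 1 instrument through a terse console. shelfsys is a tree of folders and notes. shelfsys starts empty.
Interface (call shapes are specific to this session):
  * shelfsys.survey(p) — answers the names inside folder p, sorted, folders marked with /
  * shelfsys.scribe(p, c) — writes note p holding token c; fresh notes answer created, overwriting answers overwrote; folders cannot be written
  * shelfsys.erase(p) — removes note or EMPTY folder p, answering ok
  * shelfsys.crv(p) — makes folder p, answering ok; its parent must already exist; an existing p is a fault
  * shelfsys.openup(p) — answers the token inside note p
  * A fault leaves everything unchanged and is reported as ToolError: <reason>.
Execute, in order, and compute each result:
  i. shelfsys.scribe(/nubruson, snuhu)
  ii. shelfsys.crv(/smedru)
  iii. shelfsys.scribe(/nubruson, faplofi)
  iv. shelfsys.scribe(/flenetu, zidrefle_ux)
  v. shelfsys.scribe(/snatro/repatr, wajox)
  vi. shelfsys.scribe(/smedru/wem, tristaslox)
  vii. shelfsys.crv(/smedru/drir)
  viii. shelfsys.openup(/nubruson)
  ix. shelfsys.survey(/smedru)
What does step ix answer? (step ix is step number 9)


Answer: [drir/, wem]

Derivation:
Then shelfsys.scribe(p: /nubruson, c: snuhu), giving created.
I try shelfsys.crv(p: /smedru), giving ok.
I use shelfsys.scribe(p: /nubruson, c: faplofi), and get overwrote.
Invoking shelfsys.scribe(p: /flenetu, c: zidrefle_ux), and see created.
I run shelfsys.scribe(p: /snatro/repatr, c: wajox), and observe ToolError: no parent.
I call shelfsys.scribe(p: /smedru/wem, c: tristaslox), which returns created.
Using shelfsys.crv(p: /smedru/drir), giving ok.
Now I run shelfsys.openup(p: /nubruson), — result: faplofi.
I run shelfsys.survey(p: /smedru), which returns [drir/, wem].


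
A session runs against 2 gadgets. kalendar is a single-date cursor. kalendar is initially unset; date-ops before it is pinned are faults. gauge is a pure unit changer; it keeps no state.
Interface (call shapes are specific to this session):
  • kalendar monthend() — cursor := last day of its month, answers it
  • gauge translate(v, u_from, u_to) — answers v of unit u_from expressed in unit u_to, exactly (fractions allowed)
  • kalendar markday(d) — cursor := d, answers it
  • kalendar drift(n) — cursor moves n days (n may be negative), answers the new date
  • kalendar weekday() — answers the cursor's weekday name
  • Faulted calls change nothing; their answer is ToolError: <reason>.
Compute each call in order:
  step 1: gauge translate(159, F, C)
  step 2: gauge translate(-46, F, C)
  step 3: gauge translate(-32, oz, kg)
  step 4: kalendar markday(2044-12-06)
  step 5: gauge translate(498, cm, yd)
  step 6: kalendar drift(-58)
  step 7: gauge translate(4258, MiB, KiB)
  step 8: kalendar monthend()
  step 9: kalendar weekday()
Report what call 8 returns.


Answer: 2044-10-31

Derivation:
! 1. gauge translate(v: 159, u_from: F, u_to: C) == 635/9
! 2. gauge translate(v: -46, u_from: F, u_to: C) == -130/3
! 3. gauge translate(v: -32, u_from: oz, u_to: kg) == -45359237/50000000
! 4. kalendar markday(d: 2044-12-06) == 2044-12-06
! 5. gauge translate(v: 498, u_from: cm, u_to: yd) == 2075/381
! 6. kalendar drift(n: -58) == 2044-10-09
! 7. gauge translate(v: 4258, u_from: MiB, u_to: KiB) == 4360192
! 8. kalendar monthend() == 2044-10-31
! 9. kalendar weekday() == Monday


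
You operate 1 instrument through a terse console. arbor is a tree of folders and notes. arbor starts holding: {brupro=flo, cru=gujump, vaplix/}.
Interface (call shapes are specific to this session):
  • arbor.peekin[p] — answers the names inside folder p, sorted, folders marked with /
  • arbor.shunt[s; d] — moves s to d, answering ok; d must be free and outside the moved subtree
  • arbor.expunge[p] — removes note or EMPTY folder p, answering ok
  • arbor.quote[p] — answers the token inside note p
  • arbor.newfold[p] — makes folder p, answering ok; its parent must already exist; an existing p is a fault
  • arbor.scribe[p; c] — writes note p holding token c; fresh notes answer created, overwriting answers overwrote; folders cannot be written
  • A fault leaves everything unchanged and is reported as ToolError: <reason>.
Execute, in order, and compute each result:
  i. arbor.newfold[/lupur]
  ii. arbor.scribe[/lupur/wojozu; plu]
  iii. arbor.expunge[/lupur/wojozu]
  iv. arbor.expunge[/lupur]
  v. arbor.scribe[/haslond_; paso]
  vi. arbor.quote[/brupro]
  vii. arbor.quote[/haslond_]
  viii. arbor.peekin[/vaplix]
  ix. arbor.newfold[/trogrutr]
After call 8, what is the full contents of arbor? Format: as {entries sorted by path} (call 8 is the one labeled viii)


Answer: {brupro=flo, cru=gujump, haslond_=paso, vaplix/}

Derivation:
>>> arbor.newfold /lupur
[out] ok
>>> arbor.scribe /lupur/wojozu plu
[out] created
>>> arbor.expunge /lupur/wojozu
[out] ok
>>> arbor.expunge /lupur
[out] ok
>>> arbor.scribe /haslond_ paso
[out] created
>>> arbor.quote /brupro
[out] flo
>>> arbor.quote /haslond_
[out] paso
>>> arbor.peekin /vaplix
[out] []
>>> arbor.newfold /trogrutr
[out] ok


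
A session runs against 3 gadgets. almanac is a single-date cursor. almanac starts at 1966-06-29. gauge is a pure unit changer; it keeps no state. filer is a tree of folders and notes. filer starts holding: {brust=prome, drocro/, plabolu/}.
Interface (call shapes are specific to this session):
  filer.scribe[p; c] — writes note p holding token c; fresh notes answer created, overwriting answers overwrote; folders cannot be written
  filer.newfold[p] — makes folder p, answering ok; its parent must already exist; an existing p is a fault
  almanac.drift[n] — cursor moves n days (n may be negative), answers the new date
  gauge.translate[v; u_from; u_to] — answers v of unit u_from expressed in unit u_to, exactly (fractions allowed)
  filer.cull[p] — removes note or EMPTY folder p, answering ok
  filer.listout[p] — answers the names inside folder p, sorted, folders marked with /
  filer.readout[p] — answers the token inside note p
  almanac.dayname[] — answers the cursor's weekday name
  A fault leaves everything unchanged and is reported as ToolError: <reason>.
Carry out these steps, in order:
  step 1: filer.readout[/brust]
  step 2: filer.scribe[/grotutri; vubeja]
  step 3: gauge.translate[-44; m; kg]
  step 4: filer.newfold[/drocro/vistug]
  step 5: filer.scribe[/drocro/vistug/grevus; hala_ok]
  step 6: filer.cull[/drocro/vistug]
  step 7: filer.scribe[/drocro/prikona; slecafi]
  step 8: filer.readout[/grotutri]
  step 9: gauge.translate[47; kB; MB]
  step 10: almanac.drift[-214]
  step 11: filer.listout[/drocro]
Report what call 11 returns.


Answer: [prikona, vistug/]

Derivation:
Now I run filer.readout with p=/brust, and get prome.
Next I call filer.scribe with p=/grotutri, c=vubeja, yielding created.
Using gauge.translate with v=-44, u_from=m, u_to=kg, yielding ToolError: incompatible units.
Calling filer.newfold with p=/drocro/vistug, and observe ok.
I use filer.scribe with p=/drocro/vistug/grevus, c=hala_ok, yielding created.
Using filer.cull with p=/drocro/vistug, yielding ToolError: not empty.
I try filer.scribe with p=/drocro/prikona, c=slecafi, giving created.
Now I run filer.readout with p=/grotutri, giving vubeja.
Then gauge.translate with v=47, u_from=kB, u_to=MB, and get 47/1000.
I try almanac.drift with n=-214, yielding 1965-11-27.
I use filer.listout with p=/drocro: [prikona, vistug/].


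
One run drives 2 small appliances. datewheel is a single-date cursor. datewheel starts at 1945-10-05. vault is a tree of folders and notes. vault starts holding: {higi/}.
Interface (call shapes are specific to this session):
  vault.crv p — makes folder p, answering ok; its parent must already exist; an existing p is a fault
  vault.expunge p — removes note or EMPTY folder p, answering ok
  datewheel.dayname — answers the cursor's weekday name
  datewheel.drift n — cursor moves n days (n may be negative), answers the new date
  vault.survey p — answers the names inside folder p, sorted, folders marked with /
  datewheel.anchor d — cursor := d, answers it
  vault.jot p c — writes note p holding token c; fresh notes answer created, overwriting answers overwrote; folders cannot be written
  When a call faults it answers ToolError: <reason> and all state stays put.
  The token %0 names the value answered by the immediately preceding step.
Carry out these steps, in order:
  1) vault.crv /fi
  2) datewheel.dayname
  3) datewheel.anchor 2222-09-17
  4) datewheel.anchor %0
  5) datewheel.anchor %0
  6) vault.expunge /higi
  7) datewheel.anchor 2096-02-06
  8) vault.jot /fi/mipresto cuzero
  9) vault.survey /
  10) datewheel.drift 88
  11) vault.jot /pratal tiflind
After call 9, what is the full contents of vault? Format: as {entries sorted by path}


Invoking vault.crv passing p→/fi, and see ok.
Invoking datewheel.dayname(), and see Friday.
Then datewheel.anchor passing d→2222-09-17, and get 2222-09-17.
I run datewheel.anchor passing d→%0, which returns 2222-09-17.
I use datewheel.anchor passing d→%0, which returns 2222-09-17.
Using vault.expunge passing p→/higi, and see ok.
I call datewheel.anchor passing d→2096-02-06: 2096-02-06.
Invoking vault.jot passing p→/fi/mipresto, c→cuzero: created.
I invoke vault.survey passing p→/, and observe [fi/].
Now I run datewheel.drift passing n→88, → 2096-05-04.
Calling vault.jot passing p→/pratal, c→tiflind, and get created.

Answer: {fi/, fi/mipresto=cuzero}


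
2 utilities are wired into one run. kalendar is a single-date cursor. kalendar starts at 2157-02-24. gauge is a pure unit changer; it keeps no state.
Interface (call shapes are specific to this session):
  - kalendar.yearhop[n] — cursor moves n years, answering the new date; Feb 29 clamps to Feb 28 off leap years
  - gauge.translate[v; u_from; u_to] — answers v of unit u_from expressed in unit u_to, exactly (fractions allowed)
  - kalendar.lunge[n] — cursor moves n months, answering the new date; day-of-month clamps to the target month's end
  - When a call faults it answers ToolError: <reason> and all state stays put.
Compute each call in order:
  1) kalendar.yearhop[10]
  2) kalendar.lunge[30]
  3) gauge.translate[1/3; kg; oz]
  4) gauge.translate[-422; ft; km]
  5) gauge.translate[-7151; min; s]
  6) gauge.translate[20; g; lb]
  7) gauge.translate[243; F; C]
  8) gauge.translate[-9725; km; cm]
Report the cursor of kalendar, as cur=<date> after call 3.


Answer: cur=2169-08-24

Derivation:
>> kalendar.yearhop(10)
<< 2167-02-24
>> kalendar.lunge(30)
<< 2169-08-24
>> gauge.translate(1/3, kg, oz)
<< 1600000000/136077711
>> gauge.translate(-422, ft, km)
<< -80391/625000
>> gauge.translate(-7151, min, s)
<< -429060
>> gauge.translate(20, g, lb)
<< 2000000/45359237
>> gauge.translate(243, F, C)
<< 1055/9
>> gauge.translate(-9725, km, cm)
<< -972500000


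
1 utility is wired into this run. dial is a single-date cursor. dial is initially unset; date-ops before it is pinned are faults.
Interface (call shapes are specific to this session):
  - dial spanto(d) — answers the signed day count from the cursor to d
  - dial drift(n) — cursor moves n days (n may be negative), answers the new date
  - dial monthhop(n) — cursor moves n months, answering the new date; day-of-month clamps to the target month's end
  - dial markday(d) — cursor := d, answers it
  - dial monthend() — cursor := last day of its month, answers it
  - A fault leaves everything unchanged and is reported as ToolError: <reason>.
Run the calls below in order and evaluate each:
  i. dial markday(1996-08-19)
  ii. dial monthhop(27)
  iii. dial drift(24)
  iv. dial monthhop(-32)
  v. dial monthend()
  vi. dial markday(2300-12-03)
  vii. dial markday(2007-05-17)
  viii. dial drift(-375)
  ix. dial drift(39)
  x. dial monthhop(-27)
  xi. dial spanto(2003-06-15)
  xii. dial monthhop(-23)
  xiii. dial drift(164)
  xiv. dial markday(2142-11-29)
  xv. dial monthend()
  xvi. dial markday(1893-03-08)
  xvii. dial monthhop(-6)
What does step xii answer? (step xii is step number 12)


Answer: 2002-04-15

Derivation:
Step: dial markday[d=1996-08-19]
Result: 1996-08-19
Step: dial monthhop[n=27]
Result: 1998-11-19
Step: dial drift[n=24]
Result: 1998-12-13
Step: dial monthhop[n=-32]
Result: 1996-04-13
Step: dial monthend[]
Result: 1996-04-30
Step: dial markday[d=2300-12-03]
Result: 2300-12-03
Step: dial markday[d=2007-05-17]
Result: 2007-05-17
Step: dial drift[n=-375]
Result: 2006-05-07
Step: dial drift[n=39]
Result: 2006-06-15
Step: dial monthhop[n=-27]
Result: 2004-03-15
Step: dial spanto[d=2003-06-15]
Result: -274
Step: dial monthhop[n=-23]
Result: 2002-04-15
Step: dial drift[n=164]
Result: 2002-09-26
Step: dial markday[d=2142-11-29]
Result: 2142-11-29
Step: dial monthend[]
Result: 2142-11-30
Step: dial markday[d=1893-03-08]
Result: 1893-03-08
Step: dial monthhop[n=-6]
Result: 1892-09-08


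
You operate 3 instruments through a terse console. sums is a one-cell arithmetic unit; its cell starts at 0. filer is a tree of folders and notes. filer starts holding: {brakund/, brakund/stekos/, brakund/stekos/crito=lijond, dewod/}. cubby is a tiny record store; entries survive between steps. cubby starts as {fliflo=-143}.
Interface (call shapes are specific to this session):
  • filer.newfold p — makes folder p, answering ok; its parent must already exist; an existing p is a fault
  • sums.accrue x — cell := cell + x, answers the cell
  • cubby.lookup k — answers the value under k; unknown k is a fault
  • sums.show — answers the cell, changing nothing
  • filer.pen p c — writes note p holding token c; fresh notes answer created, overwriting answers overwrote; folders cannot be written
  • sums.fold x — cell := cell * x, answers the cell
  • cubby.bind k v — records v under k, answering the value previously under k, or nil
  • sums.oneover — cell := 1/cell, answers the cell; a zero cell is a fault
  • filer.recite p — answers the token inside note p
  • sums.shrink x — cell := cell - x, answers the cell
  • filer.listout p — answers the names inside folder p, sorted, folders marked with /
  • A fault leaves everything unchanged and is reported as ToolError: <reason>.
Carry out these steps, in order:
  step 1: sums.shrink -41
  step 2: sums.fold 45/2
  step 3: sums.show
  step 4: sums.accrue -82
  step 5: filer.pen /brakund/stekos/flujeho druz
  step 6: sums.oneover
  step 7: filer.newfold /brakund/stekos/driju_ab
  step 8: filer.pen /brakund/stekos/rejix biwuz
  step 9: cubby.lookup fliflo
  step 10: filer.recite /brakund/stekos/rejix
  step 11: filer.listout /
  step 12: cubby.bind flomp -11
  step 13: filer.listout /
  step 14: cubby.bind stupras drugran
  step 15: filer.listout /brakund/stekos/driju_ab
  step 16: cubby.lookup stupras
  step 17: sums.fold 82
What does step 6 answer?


! sums.shrink(-41) : 41
! sums.fold(45/2) : 1845/2
! sums.show() : 1845/2
! sums.accrue(-82) : 1681/2
! filer.pen(/brakund/stekos/flujeho, druz) : created
! sums.oneover() : 2/1681
! filer.newfold(/brakund/stekos/driju_ab) : ok
! filer.pen(/brakund/stekos/rejix, biwuz) : created
! cubby.lookup(fliflo) : -143
! filer.recite(/brakund/stekos/rejix) : biwuz
! filer.listout(/) : [brakund/, dewod/]
! cubby.bind(flomp, -11) : nil
! filer.listout(/) : [brakund/, dewod/]
! cubby.bind(stupras, drugran) : nil
! filer.listout(/brakund/stekos/driju_ab) : []
! cubby.lookup(stupras) : drugran
! sums.fold(82) : 4/41

Answer: 2/1681


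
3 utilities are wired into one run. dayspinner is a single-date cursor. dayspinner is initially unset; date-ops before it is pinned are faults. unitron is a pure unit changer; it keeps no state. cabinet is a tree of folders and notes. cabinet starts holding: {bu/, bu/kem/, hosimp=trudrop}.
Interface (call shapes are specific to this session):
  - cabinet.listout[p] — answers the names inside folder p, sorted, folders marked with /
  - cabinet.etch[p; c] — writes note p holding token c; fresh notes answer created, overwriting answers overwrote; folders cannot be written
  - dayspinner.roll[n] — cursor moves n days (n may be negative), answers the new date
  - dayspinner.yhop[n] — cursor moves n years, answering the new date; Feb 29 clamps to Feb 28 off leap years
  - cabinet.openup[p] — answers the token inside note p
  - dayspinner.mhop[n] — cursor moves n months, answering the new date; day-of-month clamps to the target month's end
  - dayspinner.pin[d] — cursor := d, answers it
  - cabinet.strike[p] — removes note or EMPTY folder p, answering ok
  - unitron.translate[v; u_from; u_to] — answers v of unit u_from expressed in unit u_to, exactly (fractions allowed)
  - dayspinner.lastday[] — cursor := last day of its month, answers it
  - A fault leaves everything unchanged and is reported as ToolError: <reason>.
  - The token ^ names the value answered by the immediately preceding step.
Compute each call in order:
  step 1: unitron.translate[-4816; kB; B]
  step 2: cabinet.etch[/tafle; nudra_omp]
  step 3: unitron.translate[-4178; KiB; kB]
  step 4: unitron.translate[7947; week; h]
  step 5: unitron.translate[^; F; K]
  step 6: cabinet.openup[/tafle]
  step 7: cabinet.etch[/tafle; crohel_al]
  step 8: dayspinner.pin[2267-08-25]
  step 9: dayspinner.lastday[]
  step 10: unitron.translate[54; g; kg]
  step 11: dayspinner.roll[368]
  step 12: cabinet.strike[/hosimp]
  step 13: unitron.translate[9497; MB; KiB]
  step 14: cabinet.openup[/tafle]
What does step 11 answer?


==> translate(v: -4816, u_from: kB, u_to: B)
<== -4816000
==> etch(p: /tafle, c: nudra_omp)
<== created
==> translate(v: -4178, u_from: KiB, u_to: kB)
<== -534784/125
==> translate(v: 7947, u_from: week, u_to: h)
<== 1335096
==> translate(v: ^, u_from: F, u_to: K)
<== 133555567/180
==> openup(p: /tafle)
<== nudra_omp
==> etch(p: /tafle, c: crohel_al)
<== overwrote
==> pin(d: 2267-08-25)
<== 2267-08-25
==> lastday()
<== 2267-08-31
==> translate(v: 54, u_from: g, u_to: kg)
<== 27/500
==> roll(n: 368)
<== 2268-09-02
==> strike(p: /hosimp)
<== ok
==> translate(v: 9497, u_from: MB, u_to: KiB)
<== 148390625/16
==> openup(p: /tafle)
<== crohel_al

Answer: 2268-09-02


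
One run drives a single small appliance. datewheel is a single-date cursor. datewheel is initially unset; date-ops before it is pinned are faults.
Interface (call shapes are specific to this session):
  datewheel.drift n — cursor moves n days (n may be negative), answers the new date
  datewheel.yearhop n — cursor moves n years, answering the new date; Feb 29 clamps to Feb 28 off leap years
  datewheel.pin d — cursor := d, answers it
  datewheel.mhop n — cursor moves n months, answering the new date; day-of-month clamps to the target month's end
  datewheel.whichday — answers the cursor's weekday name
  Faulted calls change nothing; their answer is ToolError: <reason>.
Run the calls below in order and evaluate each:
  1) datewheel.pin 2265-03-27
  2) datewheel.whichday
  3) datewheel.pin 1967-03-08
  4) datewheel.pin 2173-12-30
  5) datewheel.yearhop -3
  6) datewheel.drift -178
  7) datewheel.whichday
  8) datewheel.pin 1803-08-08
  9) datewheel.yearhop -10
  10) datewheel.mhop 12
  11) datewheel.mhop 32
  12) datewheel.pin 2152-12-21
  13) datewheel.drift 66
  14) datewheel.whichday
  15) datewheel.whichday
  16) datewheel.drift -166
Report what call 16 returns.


Answer: 2152-09-12

Derivation:
>> datewheel.pin(d='2265-03-27')
<< 2265-03-27
>> datewheel.whichday()
<< Monday
>> datewheel.pin(d='1967-03-08')
<< 1967-03-08
>> datewheel.pin(d='2173-12-30')
<< 2173-12-30
>> datewheel.yearhop(n='-3')
<< 2170-12-30
>> datewheel.drift(n='-178')
<< 2170-07-05
>> datewheel.whichday()
<< Thursday
>> datewheel.pin(d='1803-08-08')
<< 1803-08-08
>> datewheel.yearhop(n='-10')
<< 1793-08-08
>> datewheel.mhop(n='12')
<< 1794-08-08
>> datewheel.mhop(n='32')
<< 1797-04-08
>> datewheel.pin(d='2152-12-21')
<< 2152-12-21
>> datewheel.drift(n='66')
<< 2153-02-25
>> datewheel.whichday()
<< Sunday
>> datewheel.whichday()
<< Sunday
>> datewheel.drift(n='-166')
<< 2152-09-12


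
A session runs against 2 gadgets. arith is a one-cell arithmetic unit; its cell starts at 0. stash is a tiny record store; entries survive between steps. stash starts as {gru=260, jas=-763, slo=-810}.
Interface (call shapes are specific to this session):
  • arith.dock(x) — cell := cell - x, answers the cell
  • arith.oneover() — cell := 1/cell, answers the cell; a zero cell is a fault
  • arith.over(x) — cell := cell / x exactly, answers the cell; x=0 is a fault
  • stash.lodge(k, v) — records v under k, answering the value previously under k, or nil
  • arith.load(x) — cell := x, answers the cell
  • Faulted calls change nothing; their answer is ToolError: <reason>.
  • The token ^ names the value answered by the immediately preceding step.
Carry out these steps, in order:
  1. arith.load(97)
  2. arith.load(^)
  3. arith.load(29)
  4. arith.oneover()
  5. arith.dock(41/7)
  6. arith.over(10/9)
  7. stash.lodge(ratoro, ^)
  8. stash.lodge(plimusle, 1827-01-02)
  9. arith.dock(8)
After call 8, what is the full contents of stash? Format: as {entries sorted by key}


;; 1. arith.load(97) ~> 97
;; 2. arith.load(^) ~> 97
;; 3. arith.load(29) ~> 29
;; 4. arith.oneover() ~> 1/29
;; 5. arith.dock(41/7) ~> -1182/203
;; 6. arith.over(10/9) ~> -5319/1015
;; 7. stash.lodge(ratoro, ^) ~> nil
;; 8. stash.lodge(plimusle, 1827-01-02) ~> nil
;; 9. arith.dock(8) ~> -13439/1015

Answer: {gru=260, jas=-763, plimusle=1827-01-02, ratoro=-5319/1015, slo=-810}


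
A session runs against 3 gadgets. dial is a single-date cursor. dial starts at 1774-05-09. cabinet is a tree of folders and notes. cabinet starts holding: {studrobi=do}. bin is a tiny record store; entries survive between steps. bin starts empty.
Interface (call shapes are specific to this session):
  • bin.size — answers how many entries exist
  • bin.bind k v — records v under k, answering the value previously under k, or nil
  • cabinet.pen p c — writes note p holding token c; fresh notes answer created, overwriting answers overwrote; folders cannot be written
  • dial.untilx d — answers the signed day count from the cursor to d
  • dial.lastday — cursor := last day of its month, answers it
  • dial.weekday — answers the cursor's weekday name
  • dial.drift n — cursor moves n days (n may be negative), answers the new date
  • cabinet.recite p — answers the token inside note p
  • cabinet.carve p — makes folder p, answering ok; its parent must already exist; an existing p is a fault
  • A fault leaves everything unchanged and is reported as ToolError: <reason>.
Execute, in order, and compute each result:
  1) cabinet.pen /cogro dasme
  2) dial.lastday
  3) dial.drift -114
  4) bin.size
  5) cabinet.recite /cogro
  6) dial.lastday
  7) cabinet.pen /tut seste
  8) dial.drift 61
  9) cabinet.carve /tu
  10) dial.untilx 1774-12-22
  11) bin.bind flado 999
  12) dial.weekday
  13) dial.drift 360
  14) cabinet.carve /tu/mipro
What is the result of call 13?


Answer: 1775-04-25

Derivation:
·→ cabinet.pen(p→/cogro, c→dasme)
·← created
·→ dial.lastday()
·← 1774-05-31
·→ dial.drift(n→-114)
·← 1774-02-06
·→ bin.size()
·← 0
·→ cabinet.recite(p→/cogro)
·← dasme
·→ dial.lastday()
·← 1774-02-28
·→ cabinet.pen(p→/tut, c→seste)
·← created
·→ dial.drift(n→61)
·← 1774-04-30
·→ cabinet.carve(p→/tu)
·← ok
·→ dial.untilx(d→1774-12-22)
·← 236
·→ bin.bind(k→flado, v→999)
·← nil
·→ dial.weekday()
·← Saturday
·→ dial.drift(n→360)
·← 1775-04-25
·→ cabinet.carve(p→/tu/mipro)
·← ok


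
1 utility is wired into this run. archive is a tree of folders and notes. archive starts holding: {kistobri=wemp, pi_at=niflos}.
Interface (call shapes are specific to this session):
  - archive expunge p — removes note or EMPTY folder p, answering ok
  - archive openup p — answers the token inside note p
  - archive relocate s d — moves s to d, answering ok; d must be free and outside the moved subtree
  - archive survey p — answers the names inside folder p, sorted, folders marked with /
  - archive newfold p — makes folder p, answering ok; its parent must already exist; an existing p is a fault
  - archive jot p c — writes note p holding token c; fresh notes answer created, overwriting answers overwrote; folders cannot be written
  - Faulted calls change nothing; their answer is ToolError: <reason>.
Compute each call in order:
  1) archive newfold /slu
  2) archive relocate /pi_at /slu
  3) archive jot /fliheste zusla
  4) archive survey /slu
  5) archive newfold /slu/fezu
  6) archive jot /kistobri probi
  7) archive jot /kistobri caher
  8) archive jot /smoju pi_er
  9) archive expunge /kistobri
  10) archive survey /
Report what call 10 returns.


Answer: [fliheste, pi_at, slu/, smoju]

Derivation:
I call archive newfold passing p: /slu, giving ok.
Now I run archive relocate passing s: /pi_at, d: /slu, giving ToolError: exists.
Calling archive jot passing p: /fliheste, c: zusla, → created.
I try archive survey passing p: /slu, → [].
Then archive newfold passing p: /slu/fezu, and observe ok.
I call archive jot passing p: /kistobri, c: probi, which returns overwrote.
I run archive jot passing p: /kistobri, c: caher, and observe overwrote.
I try archive jot passing p: /smoju, c: pi_er, giving created.
Then archive expunge passing p: /kistobri, — result: ok.
I use archive survey passing p: /, — result: [fliheste, pi_at, slu/, smoju].


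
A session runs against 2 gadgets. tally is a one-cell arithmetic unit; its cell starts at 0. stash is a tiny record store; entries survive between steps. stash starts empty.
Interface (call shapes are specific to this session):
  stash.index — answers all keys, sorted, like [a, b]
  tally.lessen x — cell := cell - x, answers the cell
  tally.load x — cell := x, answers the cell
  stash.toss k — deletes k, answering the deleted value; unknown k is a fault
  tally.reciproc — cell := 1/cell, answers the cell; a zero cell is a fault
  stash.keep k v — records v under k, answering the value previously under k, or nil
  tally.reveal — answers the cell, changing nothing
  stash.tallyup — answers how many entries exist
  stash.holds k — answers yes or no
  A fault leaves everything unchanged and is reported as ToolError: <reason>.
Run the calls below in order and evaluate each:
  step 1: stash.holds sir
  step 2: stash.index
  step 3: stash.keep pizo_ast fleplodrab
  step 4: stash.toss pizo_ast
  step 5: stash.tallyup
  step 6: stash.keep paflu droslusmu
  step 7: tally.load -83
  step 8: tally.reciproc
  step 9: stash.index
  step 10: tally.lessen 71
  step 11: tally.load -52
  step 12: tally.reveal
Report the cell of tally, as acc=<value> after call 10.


Do: holds[k: sir]
See: no
Do: index[]
See: []
Do: keep[k: pizo_ast; v: fleplodrab]
See: nil
Do: toss[k: pizo_ast]
See: fleplodrab
Do: tallyup[]
See: 0
Do: keep[k: paflu; v: droslusmu]
See: nil
Do: load[x: -83]
See: -83
Do: reciproc[]
See: -1/83
Do: index[]
See: [paflu]
Do: lessen[x: 71]
See: -5894/83
Do: load[x: -52]
See: -52
Do: reveal[]
See: -52

Answer: acc=-5894/83


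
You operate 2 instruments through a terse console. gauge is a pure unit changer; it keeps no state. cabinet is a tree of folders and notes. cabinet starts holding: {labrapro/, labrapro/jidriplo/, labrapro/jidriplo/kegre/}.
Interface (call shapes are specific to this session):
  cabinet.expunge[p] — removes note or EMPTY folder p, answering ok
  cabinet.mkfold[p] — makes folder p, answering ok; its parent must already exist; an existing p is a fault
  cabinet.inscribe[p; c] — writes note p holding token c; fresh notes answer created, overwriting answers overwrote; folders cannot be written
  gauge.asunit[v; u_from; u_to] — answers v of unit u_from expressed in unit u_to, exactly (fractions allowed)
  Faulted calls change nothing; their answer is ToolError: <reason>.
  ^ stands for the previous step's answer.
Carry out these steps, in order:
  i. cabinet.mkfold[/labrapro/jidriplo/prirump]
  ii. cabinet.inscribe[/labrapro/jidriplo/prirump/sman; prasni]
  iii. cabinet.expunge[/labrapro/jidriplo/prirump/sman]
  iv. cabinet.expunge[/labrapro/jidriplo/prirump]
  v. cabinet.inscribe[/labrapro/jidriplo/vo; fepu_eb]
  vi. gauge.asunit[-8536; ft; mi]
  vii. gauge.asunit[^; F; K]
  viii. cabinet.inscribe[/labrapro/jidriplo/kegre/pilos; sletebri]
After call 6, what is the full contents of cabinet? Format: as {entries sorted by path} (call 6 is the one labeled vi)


Answer: {labrapro/, labrapro/jidriplo/, labrapro/jidriplo/kegre/, labrapro/jidriplo/vo=fepu_eb}

Derivation:
Invoking cabinet.mkfold with p=/labrapro/jidriplo/prirump, → ok.
I use cabinet.inscribe with p=/labrapro/jidriplo/prirump/sman, c=prasni, yielding created.
I run cabinet.expunge with p=/labrapro/jidriplo/prirump/sman, — result: ok.
I call cabinet.expunge with p=/labrapro/jidriplo/prirump, and observe ok.
Using cabinet.inscribe with p=/labrapro/jidriplo/vo, c=fepu_eb, — result: created.
I run gauge.asunit with v=-8536, u_from=ft, u_to=mi: -97/60.
I invoke gauge.asunit with v=^, u_from=F, u_to=K, and get 34354/135.
Now I run cabinet.inscribe with p=/labrapro/jidriplo/kegre/pilos, c=sletebri: created.


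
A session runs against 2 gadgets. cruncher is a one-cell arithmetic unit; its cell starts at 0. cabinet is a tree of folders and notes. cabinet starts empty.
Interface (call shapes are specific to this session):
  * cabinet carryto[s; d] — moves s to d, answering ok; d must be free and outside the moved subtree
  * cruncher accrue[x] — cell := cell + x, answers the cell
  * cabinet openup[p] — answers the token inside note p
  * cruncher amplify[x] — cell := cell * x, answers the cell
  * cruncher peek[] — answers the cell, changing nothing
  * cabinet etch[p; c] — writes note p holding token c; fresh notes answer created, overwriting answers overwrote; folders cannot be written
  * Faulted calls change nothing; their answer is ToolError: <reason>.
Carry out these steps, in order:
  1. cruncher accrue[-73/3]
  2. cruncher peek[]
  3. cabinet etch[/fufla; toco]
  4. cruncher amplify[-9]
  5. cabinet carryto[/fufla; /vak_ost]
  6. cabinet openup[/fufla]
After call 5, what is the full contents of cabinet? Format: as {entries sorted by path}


Answer: {vak_ost=toco}

Derivation:
Step: cruncher accrue[x=-73/3]
Result: -73/3
Step: cruncher peek[]
Result: -73/3
Step: cabinet etch[p=/fufla; c=toco]
Result: created
Step: cruncher amplify[x=-9]
Result: 219
Step: cabinet carryto[s=/fufla; d=/vak_ost]
Result: ok
Step: cabinet openup[p=/fufla]
Result: ToolError: not found
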